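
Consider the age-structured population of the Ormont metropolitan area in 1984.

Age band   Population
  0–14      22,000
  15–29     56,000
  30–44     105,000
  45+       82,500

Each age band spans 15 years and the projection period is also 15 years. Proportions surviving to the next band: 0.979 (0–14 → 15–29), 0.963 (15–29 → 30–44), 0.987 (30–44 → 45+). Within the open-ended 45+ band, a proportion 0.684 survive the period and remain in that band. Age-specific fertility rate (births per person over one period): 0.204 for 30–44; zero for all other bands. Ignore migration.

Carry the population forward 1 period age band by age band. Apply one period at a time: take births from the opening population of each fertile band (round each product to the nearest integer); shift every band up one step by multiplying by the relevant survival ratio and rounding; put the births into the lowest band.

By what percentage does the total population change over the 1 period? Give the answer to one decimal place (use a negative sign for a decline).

Period 1.
Births: 105000 × 0.204 = 21420
15–29: 22000 × 0.979 = 21538
30–44: 56000 × 0.963 = 53928
45+: 105000 × 0.987 + 82500 × 0.684 = 103635 + 56430 = 160065
End of period: [21420, 21538, 53928, 160065]
Total: 265500 → 256951; change = -8549; percentage change = -3.2%

-3.2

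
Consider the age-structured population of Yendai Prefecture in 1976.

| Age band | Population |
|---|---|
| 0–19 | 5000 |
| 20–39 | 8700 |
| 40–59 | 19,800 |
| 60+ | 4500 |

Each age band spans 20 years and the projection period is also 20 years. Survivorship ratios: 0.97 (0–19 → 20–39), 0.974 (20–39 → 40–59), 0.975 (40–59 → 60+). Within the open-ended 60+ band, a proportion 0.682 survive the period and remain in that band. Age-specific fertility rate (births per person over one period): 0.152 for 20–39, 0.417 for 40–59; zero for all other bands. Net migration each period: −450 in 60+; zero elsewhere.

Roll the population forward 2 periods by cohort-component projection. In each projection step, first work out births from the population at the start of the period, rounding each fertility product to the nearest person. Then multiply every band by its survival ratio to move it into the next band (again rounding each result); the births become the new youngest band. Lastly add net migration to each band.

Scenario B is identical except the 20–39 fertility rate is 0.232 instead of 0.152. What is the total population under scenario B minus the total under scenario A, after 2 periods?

1063

Period 1:
Births: 8700 × 0.152 = 1322, 19800 × 0.417 = 8257 — total 9579
20–39: 5000 × 0.97 = 4850
40–59: 8700 × 0.974 = 8474
60+: 19800 × 0.975 + 4500 × 0.682 = 19305 + 3069 = 22374
Net migration: 60+ − 450 → 21924
Giving 9579 / 4850 / 8474 / 21924.
Period 2:
Births: 4850 × 0.152 = 737, 8474 × 0.417 = 3534 — total 4271
20–39: 9579 × 0.97 = 9292
40–59: 4850 × 0.974 = 4724
60+: 8474 × 0.975 + 21924 × 0.682 = 8262 + 14952 = 23214
Net migration: 60+ − 450 → 22764
Giving 4271 / 9292 / 4724 / 22764.
Scenario A total after 2 periods: 41051
Scenario B projection —
Period 1:
Births: 8700 × 0.232 = 2018, 19800 × 0.417 = 8257 — total 10275
20–39: 5000 × 0.97 = 4850
40–59: 8700 × 0.974 = 8474
60+: 19800 × 0.975 + 4500 × 0.682 = 19305 + 3069 = 22374
Net migration: 60+ − 450 → 21924
Giving 10275 / 4850 / 8474 / 21924.
Period 2:
Births: 4850 × 0.232 = 1125, 8474 × 0.417 = 3534 — total 4659
20–39: 10275 × 0.97 = 9967
40–59: 4850 × 0.974 = 4724
60+: 8474 × 0.975 + 21924 × 0.682 = 8262 + 14952 = 23214
Net migration: 60+ − 450 → 22764
Giving 4659 / 9967 / 4724 / 22764.
Scenario B total after 2 periods: 42114
Difference B − A = 42114 − 41051 = 1063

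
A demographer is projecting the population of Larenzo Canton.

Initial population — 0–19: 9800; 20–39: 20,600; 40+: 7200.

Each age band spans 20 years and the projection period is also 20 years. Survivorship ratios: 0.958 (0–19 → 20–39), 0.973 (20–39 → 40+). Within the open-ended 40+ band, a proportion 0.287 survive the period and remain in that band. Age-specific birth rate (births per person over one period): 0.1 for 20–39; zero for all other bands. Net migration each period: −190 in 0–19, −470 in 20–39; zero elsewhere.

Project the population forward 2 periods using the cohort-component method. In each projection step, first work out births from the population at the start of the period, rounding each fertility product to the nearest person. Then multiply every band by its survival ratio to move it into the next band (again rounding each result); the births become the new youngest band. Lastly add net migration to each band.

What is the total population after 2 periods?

17046

Call the bands 1 to 3, youngest first.
After projecting period 1:
Births: 20600 * 0.1 = 2060
Band 2: 9800 * 0.958 = 9388
Band 3: 20600 * 0.973 + 7200 * 0.287 = 20044 + 2066 = 22110
Net migration: Band 1 − 190 → 1870; Band 2 − 470 → 8918
End of period: [1870, 8918, 22110]
After projecting period 2:
Births: 8918 * 0.1 = 892
Band 2: 1870 * 0.958 = 1791
Band 3: 8918 * 0.973 + 22110 * 0.287 = 8677 + 6346 = 15023
Net migration: Band 1 − 190 → 702; Band 2 − 470 → 1321
End of period: [702, 1321, 15023]
Total after period 2: 702 + 1321 + 15023 = 17046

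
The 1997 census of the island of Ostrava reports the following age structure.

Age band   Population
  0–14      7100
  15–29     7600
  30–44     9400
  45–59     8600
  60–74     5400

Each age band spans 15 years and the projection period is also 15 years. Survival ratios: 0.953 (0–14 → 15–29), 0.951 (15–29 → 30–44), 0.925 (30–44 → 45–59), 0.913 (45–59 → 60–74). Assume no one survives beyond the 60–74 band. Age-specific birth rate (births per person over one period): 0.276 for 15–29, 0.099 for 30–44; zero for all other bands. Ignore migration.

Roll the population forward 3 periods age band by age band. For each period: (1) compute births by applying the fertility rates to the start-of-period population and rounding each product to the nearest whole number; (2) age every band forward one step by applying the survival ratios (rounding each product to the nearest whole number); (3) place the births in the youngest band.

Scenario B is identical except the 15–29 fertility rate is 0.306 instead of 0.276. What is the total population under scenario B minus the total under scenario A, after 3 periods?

552

After projecting period 1:
Births: 7600 × 0.276 = 2098  |  9400 × 0.099 = 931 → total 3029
15–29: 7100 × 0.953 = 6766
30–44: 7600 × 0.951 = 7228
45–59: 9400 × 0.925 = 8695
60–74: 8600 × 0.913 = 7852
→ [3029, 6766, 7228, 8695, 7852]
After projecting period 2:
Births: 6766 × 0.276 = 1867  |  7228 × 0.099 = 716 → total 2583
15–29: 3029 × 0.953 = 2887
30–44: 6766 × 0.951 = 6434
45–59: 7228 × 0.925 = 6686
60–74: 8695 × 0.913 = 7939
→ [2583, 2887, 6434, 6686, 7939]
After projecting period 3:
Births: 2887 × 0.276 = 797  |  6434 × 0.099 = 637 → total 1434
15–29: 2583 × 0.953 = 2462
30–44: 2887 × 0.951 = 2746
45–59: 6434 × 0.925 = 5951
60–74: 6686 × 0.913 = 6104
→ [1434, 2462, 2746, 5951, 6104]
Scenario A total after 3 periods: 18697
Scenario B projection —
After projecting period 1:
Births: 7600 × 0.306 = 2326  |  9400 × 0.099 = 931 → total 3257
15–29: 7100 × 0.953 = 6766
30–44: 7600 × 0.951 = 7228
45–59: 9400 × 0.925 = 8695
60–74: 8600 × 0.913 = 7852
→ [3257, 6766, 7228, 8695, 7852]
After projecting period 2:
Births: 6766 × 0.306 = 2070  |  7228 × 0.099 = 716 → total 2786
15–29: 3257 × 0.953 = 3104
30–44: 6766 × 0.951 = 6434
45–59: 7228 × 0.925 = 6686
60–74: 8695 × 0.913 = 7939
→ [2786, 3104, 6434, 6686, 7939]
After projecting period 3:
Births: 3104 × 0.306 = 950  |  6434 × 0.099 = 637 → total 1587
15–29: 2786 × 0.953 = 2655
30–44: 3104 × 0.951 = 2952
45–59: 6434 × 0.925 = 5951
60–74: 6686 × 0.913 = 6104
→ [1587, 2655, 2952, 5951, 6104]
Scenario B total after 3 periods: 19249
Difference B − A = 19249 − 18697 = 552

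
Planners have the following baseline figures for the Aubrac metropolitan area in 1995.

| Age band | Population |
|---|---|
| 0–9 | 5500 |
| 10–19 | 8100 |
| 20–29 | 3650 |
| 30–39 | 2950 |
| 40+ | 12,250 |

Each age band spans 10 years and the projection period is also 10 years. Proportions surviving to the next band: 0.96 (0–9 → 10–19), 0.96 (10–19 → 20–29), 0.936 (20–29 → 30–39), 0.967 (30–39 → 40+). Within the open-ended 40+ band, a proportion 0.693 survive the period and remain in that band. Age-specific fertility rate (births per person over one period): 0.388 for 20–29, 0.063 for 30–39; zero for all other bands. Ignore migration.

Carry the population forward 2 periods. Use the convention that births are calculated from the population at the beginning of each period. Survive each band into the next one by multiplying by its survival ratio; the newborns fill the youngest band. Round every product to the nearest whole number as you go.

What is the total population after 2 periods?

— Period 1 —
Births: 3650 × 0.388 = 1416, 2950 × 0.063 = 186 → 1602
10–19: 5500 × 0.96 = 5280
20–29: 8100 × 0.96 = 7776
30–39: 3650 × 0.936 = 3416
40+: 2950 × 0.967 + 12250 × 0.693 = 2853 + 8489 = 11342
Giving 1602 / 5280 / 7776 / 3416 / 11342.
— Period 2 —
Births: 7776 × 0.388 = 3017, 3416 × 0.063 = 215 → 3232
10–19: 1602 × 0.96 = 1538
20–29: 5280 × 0.96 = 5069
30–39: 7776 × 0.936 = 7278
40+: 3416 × 0.967 + 11342 × 0.693 = 3303 + 7860 = 11163
Giving 3232 / 1538 / 5069 / 7278 / 11163.
Total after period 2: 3232 + 1538 + 5069 + 7278 + 11163 = 28280

28280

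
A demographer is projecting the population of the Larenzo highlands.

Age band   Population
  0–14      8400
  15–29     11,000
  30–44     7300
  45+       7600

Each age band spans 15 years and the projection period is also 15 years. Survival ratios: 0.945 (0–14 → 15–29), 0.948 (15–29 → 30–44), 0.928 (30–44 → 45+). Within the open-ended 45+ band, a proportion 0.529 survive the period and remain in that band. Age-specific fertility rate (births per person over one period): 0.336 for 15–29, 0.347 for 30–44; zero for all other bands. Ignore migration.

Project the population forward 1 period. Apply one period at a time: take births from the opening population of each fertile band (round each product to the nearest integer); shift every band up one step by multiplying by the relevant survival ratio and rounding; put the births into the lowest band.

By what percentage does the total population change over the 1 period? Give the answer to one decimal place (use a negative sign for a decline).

3.2

— Period 1 —
Births: 11000 × 0.336 = 3696 ; 7300 × 0.347 = 2533 — total 6229
15–29: 8400 × 0.945 = 7938
30–44: 11000 × 0.948 = 10428
45+: 7300 × 0.928 + 7600 × 0.529 = 6774 + 4020 = 10794
→ [6229, 7938, 10428, 10794]
Total: 34300 → 35389; change = 1089; percentage change = 3.2%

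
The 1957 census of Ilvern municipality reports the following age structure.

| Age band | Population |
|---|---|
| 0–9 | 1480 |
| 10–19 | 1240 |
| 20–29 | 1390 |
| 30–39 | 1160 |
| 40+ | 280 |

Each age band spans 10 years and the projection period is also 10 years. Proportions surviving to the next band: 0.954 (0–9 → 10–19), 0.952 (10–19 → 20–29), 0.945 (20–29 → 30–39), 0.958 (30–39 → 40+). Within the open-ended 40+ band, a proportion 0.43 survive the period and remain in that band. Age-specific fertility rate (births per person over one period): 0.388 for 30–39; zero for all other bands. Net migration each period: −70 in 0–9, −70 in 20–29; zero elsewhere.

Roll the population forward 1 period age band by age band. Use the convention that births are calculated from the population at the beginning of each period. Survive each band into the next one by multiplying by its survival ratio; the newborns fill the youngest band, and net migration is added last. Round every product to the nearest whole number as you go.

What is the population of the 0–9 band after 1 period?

Period 1.
Births: 1160 × 0.388 = 450
10–19: 1480 × 0.954 = 1412
20–29: 1240 × 0.952 = 1180
30–39: 1390 × 0.945 = 1314
40+: 1160 × 0.958 + 280 × 0.43 = 1111 + 120 = 1231
Net migration: 0–9 − 70 → 380; 20–29 − 70 → 1110
Giving 380 / 1412 / 1110 / 1314 / 1231.

380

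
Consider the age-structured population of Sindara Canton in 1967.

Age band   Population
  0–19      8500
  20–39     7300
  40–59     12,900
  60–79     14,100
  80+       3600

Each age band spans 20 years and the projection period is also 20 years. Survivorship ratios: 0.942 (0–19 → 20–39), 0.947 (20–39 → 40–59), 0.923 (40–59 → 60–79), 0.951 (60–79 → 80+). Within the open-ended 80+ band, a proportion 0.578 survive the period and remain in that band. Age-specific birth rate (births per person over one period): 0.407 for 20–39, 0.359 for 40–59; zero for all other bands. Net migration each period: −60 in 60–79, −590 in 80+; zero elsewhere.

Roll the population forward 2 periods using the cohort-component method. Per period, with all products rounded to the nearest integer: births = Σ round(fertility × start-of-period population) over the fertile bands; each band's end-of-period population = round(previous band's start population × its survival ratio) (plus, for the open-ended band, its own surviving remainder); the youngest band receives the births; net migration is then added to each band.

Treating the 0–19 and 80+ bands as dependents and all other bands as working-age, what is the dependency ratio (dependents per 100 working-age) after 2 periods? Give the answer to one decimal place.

Numbering the groups 1..5 from youngest to oldest:
[period 1]
Births: 7300 × 0.407 = 2971, 12900 × 0.359 = 4631 — total 7602
Group 2: 8500 × 0.942 = 8007
Group 3: 7300 × 0.947 = 6913
Group 4: 12900 × 0.923 = 11907
Group 5: 14100 × 0.951 + 3600 × 0.578 = 13409 + 2081 = 15490
Net migration: Group 4 − 60 → 11847; Group 5 − 590 → 14900
→ [7602, 8007, 6913, 11847, 14900]
[period 2]
Births: 8007 × 0.407 = 3259, 6913 × 0.359 = 2482 — total 5741
Group 2: 7602 × 0.942 = 7161
Group 3: 8007 × 0.947 = 7583
Group 4: 6913 × 0.923 = 6381
Group 5: 11847 × 0.951 + 14900 × 0.578 = 11266 + 8612 = 19878
Net migration: Group 4 − 60 → 6321; Group 5 − 590 → 19288
→ [5741, 7161, 7583, 6321, 19288]
Dependents (band 0–19 + band 80+) = 5741 + 19288 = 25029; working-age = 21065; ratio = 25029/21065 × 100 = 118.8

118.8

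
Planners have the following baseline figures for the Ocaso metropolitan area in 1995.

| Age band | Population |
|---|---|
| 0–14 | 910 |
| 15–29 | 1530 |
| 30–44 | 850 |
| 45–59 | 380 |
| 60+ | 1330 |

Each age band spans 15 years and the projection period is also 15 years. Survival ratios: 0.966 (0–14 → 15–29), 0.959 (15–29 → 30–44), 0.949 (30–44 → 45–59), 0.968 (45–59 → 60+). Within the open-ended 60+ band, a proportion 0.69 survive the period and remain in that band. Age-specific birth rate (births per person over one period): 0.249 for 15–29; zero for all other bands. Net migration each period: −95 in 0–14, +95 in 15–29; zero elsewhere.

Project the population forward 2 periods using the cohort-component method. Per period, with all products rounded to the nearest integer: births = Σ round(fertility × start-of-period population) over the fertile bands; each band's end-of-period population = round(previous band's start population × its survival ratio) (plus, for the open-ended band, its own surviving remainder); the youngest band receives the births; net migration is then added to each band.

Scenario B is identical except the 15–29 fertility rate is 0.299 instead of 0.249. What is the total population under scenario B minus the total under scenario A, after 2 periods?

Numbering the groups 1..5 from youngest to oldest:
After projecting period 1:
Births: 1530 × 0.249 = 381
Group 2: 910 × 0.966 = 879
Group 3: 1530 × 0.959 = 1467
Group 4: 850 × 0.949 = 807
Group 5: 380 × 0.968 + 1330 × 0.69 = 368 + 918 = 1286
Net migration: Group 1 − 95 → 286; Group 2 + 95 → 974
End of period: [286, 974, 1467, 807, 1286]
After projecting period 2:
Births: 974 × 0.249 = 243
Group 2: 286 × 0.966 = 276
Group 3: 974 × 0.959 = 934
Group 4: 1467 × 0.949 = 1392
Group 5: 807 × 0.968 + 1286 × 0.69 = 781 + 887 = 1668
Net migration: Group 1 − 95 → 148; Group 2 + 95 → 371
End of period: [148, 371, 934, 1392, 1668]
Scenario A total after 2 periods: 4513
Scenario B projection —
After projecting period 1:
Births: 1530 × 0.299 = 457
Group 2: 910 × 0.966 = 879
Group 3: 1530 × 0.959 = 1467
Group 4: 850 × 0.949 = 807
Group 5: 380 × 0.968 + 1330 × 0.69 = 368 + 918 = 1286
Net migration: Group 1 − 95 → 362; Group 2 + 95 → 974
End of period: [362, 974, 1467, 807, 1286]
After projecting period 2:
Births: 974 × 0.299 = 291
Group 2: 362 × 0.966 = 350
Group 3: 974 × 0.959 = 934
Group 4: 1467 × 0.949 = 1392
Group 5: 807 × 0.968 + 1286 × 0.69 = 781 + 887 = 1668
Net migration: Group 1 − 95 → 196; Group 2 + 95 → 445
End of period: [196, 445, 934, 1392, 1668]
Scenario B total after 2 periods: 4635
Difference B − A = 4635 − 4513 = 122

122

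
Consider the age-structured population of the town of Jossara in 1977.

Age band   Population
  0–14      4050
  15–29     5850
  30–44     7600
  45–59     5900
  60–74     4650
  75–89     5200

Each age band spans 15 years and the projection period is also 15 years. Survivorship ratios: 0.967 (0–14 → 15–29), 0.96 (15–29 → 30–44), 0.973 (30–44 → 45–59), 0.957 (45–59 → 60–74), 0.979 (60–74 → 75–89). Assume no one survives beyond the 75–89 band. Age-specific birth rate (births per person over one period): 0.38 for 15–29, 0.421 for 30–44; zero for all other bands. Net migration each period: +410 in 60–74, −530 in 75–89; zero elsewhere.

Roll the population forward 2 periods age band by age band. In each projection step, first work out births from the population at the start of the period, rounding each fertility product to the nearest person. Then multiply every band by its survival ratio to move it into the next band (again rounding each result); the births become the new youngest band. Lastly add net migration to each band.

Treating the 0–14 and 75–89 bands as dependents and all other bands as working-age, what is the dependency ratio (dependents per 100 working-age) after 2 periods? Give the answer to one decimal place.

42.1

After projecting period 1:
Births: 5850 * 0.38 = 2223 ; 7600 * 0.421 = 3200 ⇒ total 5423
15–29: 4050 * 0.967 = 3916
30–44: 5850 * 0.96 = 5616
45–59: 7600 * 0.973 = 7395
60–74: 5900 * 0.957 = 5646
75–89: 4650 * 0.979 = 4552
Net migration: 60–74 + 410 → 6056; 75–89 − 530 → 4022
Population now: 0–14=5423, 15–29=3916, 30–44=5616, 45–59=7395, 60–74=6056, 75–89=4022
After projecting period 2:
Births: 3916 * 0.38 = 1488 ; 5616 * 0.421 = 2364 ⇒ total 3852
15–29: 5423 * 0.967 = 5244
30–44: 3916 * 0.96 = 3759
45–59: 5616 * 0.973 = 5464
60–74: 7395 * 0.957 = 7077
75–89: 6056 * 0.979 = 5929
Net migration: 60–74 + 410 → 7487; 75–89 − 530 → 5399
Population now: 0–14=3852, 15–29=5244, 30–44=3759, 45–59=5464, 60–74=7487, 75–89=5399
Dependents (band 0–14 + band 75–89) = 3852 + 5399 = 9251; working-age = 21954; ratio = 9251/21954 × 100 = 42.1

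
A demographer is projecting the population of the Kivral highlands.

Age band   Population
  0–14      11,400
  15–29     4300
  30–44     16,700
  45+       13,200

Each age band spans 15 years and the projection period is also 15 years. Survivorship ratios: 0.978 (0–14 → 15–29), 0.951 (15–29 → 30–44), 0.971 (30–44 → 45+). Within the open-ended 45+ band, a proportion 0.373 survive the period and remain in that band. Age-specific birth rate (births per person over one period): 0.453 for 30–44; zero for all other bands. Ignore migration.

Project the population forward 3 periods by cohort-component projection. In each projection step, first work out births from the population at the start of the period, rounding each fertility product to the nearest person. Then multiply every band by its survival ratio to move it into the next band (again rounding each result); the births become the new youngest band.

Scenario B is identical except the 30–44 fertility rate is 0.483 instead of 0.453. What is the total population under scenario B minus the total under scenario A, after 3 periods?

— Period 1 —
Births: 16700 * 0.453 = 7565
15–29: 11400 * 0.978 = 11149
30–44: 4300 * 0.951 = 4089
45+: 16700 * 0.971 + 13200 * 0.373 = 16216 + 4924 = 21140
→ [7565, 11149, 4089, 21140]
— Period 2 —
Births: 4089 * 0.453 = 1852
15–29: 7565 * 0.978 = 7399
30–44: 11149 * 0.951 = 10603
45+: 4089 * 0.971 + 21140 * 0.373 = 3970 + 7885 = 11855
→ [1852, 7399, 10603, 11855]
— Period 3 —
Births: 10603 * 0.453 = 4803
15–29: 1852 * 0.978 = 1811
30–44: 7399 * 0.951 = 7036
45+: 10603 * 0.971 + 11855 * 0.373 = 10296 + 4422 = 14718
→ [4803, 1811, 7036, 14718]
Scenario A total after 3 periods: 28368
Scenario B projection —
— Period 1 —
Births: 16700 * 0.483 = 8066
15–29: 11400 * 0.978 = 11149
30–44: 4300 * 0.951 = 4089
45+: 16700 * 0.971 + 13200 * 0.373 = 16216 + 4924 = 21140
→ [8066, 11149, 4089, 21140]
— Period 2 —
Births: 4089 * 0.483 = 1975
15–29: 8066 * 0.978 = 7889
30–44: 11149 * 0.951 = 10603
45+: 4089 * 0.971 + 21140 * 0.373 = 3970 + 7885 = 11855
→ [1975, 7889, 10603, 11855]
— Period 3 —
Births: 10603 * 0.483 = 5121
15–29: 1975 * 0.978 = 1932
30–44: 7889 * 0.951 = 7502
45+: 10603 * 0.971 + 11855 * 0.373 = 10296 + 4422 = 14718
→ [5121, 1932, 7502, 14718]
Scenario B total after 3 periods: 29273
Difference B − A = 29273 − 28368 = 905

905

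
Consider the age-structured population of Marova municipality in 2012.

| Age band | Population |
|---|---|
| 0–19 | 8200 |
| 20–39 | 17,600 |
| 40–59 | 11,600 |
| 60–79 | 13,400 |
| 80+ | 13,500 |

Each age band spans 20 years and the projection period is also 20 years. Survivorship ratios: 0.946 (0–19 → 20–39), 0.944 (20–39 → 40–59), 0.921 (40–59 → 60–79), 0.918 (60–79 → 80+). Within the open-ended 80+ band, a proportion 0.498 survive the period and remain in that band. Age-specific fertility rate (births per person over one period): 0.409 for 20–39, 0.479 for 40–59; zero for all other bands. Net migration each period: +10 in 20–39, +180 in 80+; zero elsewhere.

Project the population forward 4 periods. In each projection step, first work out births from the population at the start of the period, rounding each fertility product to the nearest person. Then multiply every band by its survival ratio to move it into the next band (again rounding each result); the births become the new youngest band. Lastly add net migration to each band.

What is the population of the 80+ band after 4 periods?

Period 1.
Births: 17600 * 0.409 = 7198  |  11600 * 0.479 = 5556 → total 12754
20–39: 8200 * 0.946 = 7757
40–59: 17600 * 0.944 = 16614
60–79: 11600 * 0.921 = 10684
80+: 13400 * 0.918 + 13500 * 0.498 = 12301 + 6723 = 19024
Net migration: 20–39 + 10 → 7767; 80+ + 180 → 19204
→ [12754, 7767, 16614, 10684, 19204]
Period 2.
Births: 7767 * 0.409 = 3177  |  16614 * 0.479 = 7958 → total 11135
20–39: 12754 * 0.946 = 12065
40–59: 7767 * 0.944 = 7332
60–79: 16614 * 0.921 = 15301
80+: 10684 * 0.918 + 19204 * 0.498 = 9808 + 9564 = 19372
Net migration: 20–39 + 10 → 12075; 80+ + 180 → 19552
→ [11135, 12075, 7332, 15301, 19552]
Period 3.
Births: 12075 * 0.409 = 4939  |  7332 * 0.479 = 3512 → total 8451
20–39: 11135 * 0.946 = 10534
40–59: 12075 * 0.944 = 11399
60–79: 7332 * 0.921 = 6753
80+: 15301 * 0.918 + 19552 * 0.498 = 14046 + 9737 = 23783
Net migration: 20–39 + 10 → 10544; 80+ + 180 → 23963
→ [8451, 10544, 11399, 6753, 23963]
Period 4.
Births: 10544 * 0.409 = 4312  |  11399 * 0.479 = 5460 → total 9772
20–39: 8451 * 0.946 = 7995
40–59: 10544 * 0.944 = 9954
60–79: 11399 * 0.921 = 10498
80+: 6753 * 0.918 + 23963 * 0.498 = 6199 + 11934 = 18133
Net migration: 20–39 + 10 → 8005; 80+ + 180 → 18313
→ [9772, 8005, 9954, 10498, 18313]

18313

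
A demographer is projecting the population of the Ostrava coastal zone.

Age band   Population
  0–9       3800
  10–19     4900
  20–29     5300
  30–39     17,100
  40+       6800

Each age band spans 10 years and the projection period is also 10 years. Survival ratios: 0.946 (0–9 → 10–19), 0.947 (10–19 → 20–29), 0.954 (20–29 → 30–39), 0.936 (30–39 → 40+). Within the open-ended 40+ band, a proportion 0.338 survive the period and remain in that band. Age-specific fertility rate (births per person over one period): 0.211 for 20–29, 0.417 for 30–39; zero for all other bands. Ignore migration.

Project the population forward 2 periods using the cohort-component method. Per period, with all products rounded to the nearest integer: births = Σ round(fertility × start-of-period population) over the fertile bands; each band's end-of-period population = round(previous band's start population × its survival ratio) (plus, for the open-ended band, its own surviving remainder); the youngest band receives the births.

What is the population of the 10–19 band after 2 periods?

[period 1]
Births: 5300 * 0.211 = 1118 ; 17100 * 0.417 = 7131 → 8249
10–19: 3800 * 0.946 = 3595
20–29: 4900 * 0.947 = 4640
30–39: 5300 * 0.954 = 5056
40+: 17100 * 0.936 + 6800 * 0.338 = 16006 + 2298 = 18304
Population now: 0–9=8249, 10–19=3595, 20–29=4640, 30–39=5056, 40+=18304
[period 2]
Births: 4640 * 0.211 = 979 ; 5056 * 0.417 = 2108 → 3087
10–19: 8249 * 0.946 = 7804
20–29: 3595 * 0.947 = 3404
30–39: 4640 * 0.954 = 4427
40+: 5056 * 0.936 + 18304 * 0.338 = 4732 + 6187 = 10919
Population now: 0–9=3087, 10–19=7804, 20–29=3404, 30–39=4427, 40+=10919

7804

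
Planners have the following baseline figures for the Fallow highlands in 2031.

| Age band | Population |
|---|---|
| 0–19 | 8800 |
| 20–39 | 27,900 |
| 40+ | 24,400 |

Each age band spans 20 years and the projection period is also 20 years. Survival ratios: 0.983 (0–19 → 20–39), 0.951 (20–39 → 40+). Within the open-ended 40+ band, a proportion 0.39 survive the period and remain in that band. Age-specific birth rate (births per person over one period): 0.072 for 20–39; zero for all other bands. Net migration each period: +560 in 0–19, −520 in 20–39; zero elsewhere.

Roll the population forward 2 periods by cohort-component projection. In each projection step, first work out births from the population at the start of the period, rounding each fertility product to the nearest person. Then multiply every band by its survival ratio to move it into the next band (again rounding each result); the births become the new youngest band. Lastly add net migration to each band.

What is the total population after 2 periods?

24941

Let group 1 be 0–19 through group 3 = 40+.
After projecting period 1:
Births: 27900 * 0.072 = 2009
Group 2: 8800 * 0.983 = 8650
Group 3: 27900 * 0.951 + 24400 * 0.39 = 26533 + 9516 = 36049
Net migration: Group 1 + 560 → 2569; Group 2 − 520 → 8130
End of period: [2569, 8130, 36049]
After projecting period 2:
Births: 8130 * 0.072 = 585
Group 2: 2569 * 0.983 = 2525
Group 3: 8130 * 0.951 + 36049 * 0.39 = 7732 + 14059 = 21791
Net migration: Group 1 + 560 → 1145; Group 2 − 520 → 2005
End of period: [1145, 2005, 21791]
Total after period 2: 1145 + 2005 + 21791 = 24941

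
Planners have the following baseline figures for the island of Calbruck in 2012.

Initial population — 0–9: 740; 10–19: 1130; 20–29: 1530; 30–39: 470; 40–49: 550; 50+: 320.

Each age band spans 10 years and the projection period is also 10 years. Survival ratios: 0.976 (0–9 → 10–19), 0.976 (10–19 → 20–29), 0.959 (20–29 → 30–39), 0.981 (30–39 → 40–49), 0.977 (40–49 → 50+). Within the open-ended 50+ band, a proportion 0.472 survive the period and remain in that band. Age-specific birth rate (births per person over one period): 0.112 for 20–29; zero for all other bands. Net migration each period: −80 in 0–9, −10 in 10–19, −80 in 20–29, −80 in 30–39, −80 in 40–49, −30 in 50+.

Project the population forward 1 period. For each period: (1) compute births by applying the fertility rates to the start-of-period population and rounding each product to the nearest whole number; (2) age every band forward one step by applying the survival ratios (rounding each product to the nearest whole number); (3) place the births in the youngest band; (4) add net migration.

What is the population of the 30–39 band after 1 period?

— Period 1 —
Births: 1530 × 0.112 = 171
10–19: 740 × 0.976 = 722
20–29: 1130 × 0.976 = 1103
30–39: 1530 × 0.959 = 1467
40–49: 470 × 0.981 = 461
50+: 550 × 0.977 + 320 × 0.472 = 537 + 151 = 688
Net migration: 0–9 − 80 → 91; 10–19 − 10 → 712; 20–29 − 80 → 1023; 30–39 − 80 → 1387; 40–49 − 80 → 381; 50+ − 30 → 658
Giving 91 / 712 / 1023 / 1387 / 381 / 658.

1387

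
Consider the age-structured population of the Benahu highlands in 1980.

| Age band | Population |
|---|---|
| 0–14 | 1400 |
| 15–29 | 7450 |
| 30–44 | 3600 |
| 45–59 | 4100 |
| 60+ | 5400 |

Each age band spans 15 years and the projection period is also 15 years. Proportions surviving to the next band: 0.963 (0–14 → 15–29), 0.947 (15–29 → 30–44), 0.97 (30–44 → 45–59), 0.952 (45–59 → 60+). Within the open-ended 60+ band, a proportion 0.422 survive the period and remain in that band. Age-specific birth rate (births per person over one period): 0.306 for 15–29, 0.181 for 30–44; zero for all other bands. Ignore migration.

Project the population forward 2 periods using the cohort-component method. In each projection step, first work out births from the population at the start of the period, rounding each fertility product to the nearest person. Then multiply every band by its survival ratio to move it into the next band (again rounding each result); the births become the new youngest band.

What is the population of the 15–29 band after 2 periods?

2824

Call the groups 1 to 5, youngest first.
Period 1.
Births: 7450 * 0.306 = 2280, 3600 * 0.181 = 652 — total 2932
Group 2: 1400 * 0.963 = 1348
Group 3: 7450 * 0.947 = 7055
Group 4: 3600 * 0.97 = 3492
Group 5: 4100 * 0.952 + 5400 * 0.422 = 3903 + 2279 = 6182
→ [2932, 1348, 7055, 3492, 6182]
Period 2.
Births: 1348 * 0.306 = 412, 7055 * 0.181 = 1277 — total 1689
Group 2: 2932 * 0.963 = 2824
Group 3: 1348 * 0.947 = 1277
Group 4: 7055 * 0.97 = 6843
Group 5: 3492 * 0.952 + 6182 * 0.422 = 3324 + 2609 = 5933
→ [1689, 2824, 1277, 6843, 5933]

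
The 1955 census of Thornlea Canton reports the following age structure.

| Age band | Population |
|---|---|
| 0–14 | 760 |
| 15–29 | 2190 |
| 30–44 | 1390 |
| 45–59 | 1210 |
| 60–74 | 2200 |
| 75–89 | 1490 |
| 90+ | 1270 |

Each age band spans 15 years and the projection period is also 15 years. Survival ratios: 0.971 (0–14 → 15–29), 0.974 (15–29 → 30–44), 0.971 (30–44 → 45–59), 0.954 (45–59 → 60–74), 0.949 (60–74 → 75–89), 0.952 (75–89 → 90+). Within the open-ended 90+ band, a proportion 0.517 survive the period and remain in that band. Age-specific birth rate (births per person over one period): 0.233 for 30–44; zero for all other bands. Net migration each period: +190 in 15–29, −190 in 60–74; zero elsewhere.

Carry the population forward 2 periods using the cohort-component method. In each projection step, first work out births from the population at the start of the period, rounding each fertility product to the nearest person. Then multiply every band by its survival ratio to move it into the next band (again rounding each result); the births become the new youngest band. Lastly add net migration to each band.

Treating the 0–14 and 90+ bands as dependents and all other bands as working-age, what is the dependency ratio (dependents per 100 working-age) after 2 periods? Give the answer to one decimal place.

Numbering the bands 1..7 from youngest to oldest:
After projecting period 1:
Births: 1390 * 0.233 = 324
Band 2: 760 * 0.971 = 738
Band 3: 2190 * 0.974 = 2133
Band 4: 1390 * 0.971 = 1350
Band 5: 1210 * 0.954 = 1154
Band 6: 2200 * 0.949 = 2088
Band 7: 1490 * 0.952 + 1270 * 0.517 = 1418 + 657 = 2075
Net migration: Band 2 + 190 → 928; Band 5 − 190 → 964
Giving 324 / 928 / 2133 / 1350 / 964 / 2088 / 2075.
After projecting period 2:
Births: 2133 * 0.233 = 497
Band 2: 324 * 0.971 = 315
Band 3: 928 * 0.974 = 904
Band 4: 2133 * 0.971 = 2071
Band 5: 1350 * 0.954 = 1288
Band 6: 964 * 0.949 = 915
Band 7: 2088 * 0.952 + 2075 * 0.517 = 1988 + 1073 = 3061
Net migration: Band 2 + 190 → 505; Band 5 − 190 → 1098
Giving 497 / 505 / 904 / 2071 / 1098 / 915 / 3061.
Dependents (band 0–14 + band 90+) = 497 + 3061 = 3558; working-age = 5493; ratio = 3558/5493 × 100 = 64.8

64.8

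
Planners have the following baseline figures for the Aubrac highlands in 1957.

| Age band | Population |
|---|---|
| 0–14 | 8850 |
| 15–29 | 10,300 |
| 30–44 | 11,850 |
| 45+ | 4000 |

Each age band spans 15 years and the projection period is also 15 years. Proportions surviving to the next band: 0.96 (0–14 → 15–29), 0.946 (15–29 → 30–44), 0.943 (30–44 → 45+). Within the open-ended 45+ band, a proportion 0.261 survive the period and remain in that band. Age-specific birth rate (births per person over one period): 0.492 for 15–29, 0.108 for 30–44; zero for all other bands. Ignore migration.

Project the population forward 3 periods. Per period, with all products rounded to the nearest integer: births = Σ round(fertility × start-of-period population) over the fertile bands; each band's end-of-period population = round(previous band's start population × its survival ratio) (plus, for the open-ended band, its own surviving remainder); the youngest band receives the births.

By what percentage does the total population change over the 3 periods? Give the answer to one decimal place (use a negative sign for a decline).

-27.2

After projecting period 1:
Births: 10300 × 0.492 = 5068 ; 11850 × 0.108 = 1280 — total 6348
15–29: 8850 × 0.96 = 8496
30–44: 10300 × 0.946 = 9744
45+: 11850 × 0.943 + 4000 × 0.261 = 11175 + 1044 = 12219
Giving 6348 / 8496 / 9744 / 12219.
After projecting period 2:
Births: 8496 × 0.492 = 4180 ; 9744 × 0.108 = 1052 — total 5232
15–29: 6348 × 0.96 = 6094
30–44: 8496 × 0.946 = 8037
45+: 9744 × 0.943 + 12219 × 0.261 = 9189 + 3189 = 12378
Giving 5232 / 6094 / 8037 / 12378.
After projecting period 3:
Births: 6094 × 0.492 = 2998 ; 8037 × 0.108 = 868 — total 3866
15–29: 5232 × 0.96 = 5023
30–44: 6094 × 0.946 = 5765
45+: 8037 × 0.943 + 12378 × 0.261 = 7579 + 3231 = 10810
Giving 3866 / 5023 / 5765 / 10810.
Total: 35000 → 25464; change = -9536; percentage change = -27.2%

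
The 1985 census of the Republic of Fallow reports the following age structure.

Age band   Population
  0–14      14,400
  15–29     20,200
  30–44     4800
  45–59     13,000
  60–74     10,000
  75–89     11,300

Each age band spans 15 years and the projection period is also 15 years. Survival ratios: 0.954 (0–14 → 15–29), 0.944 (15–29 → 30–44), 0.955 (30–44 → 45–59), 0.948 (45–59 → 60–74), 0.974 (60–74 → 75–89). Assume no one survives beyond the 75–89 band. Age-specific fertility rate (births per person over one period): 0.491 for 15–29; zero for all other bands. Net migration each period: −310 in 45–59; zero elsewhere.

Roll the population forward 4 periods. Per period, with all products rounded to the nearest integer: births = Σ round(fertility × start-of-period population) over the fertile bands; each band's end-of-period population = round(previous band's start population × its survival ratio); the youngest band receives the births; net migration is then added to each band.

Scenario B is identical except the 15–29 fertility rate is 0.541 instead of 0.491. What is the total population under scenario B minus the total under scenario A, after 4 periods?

— Period 1 —
Births: 20200 × 0.491 = 9918
15–29: 14400 × 0.954 = 13738
30–44: 20200 × 0.944 = 19069
45–59: 4800 × 0.955 = 4584
60–74: 13000 × 0.948 = 12324
75–89: 10000 × 0.974 = 9740
Net migration: 45–59 − 310 → 4274
Population now: 0–14=9918, 15–29=13738, 30–44=19069, 45–59=4274, 60–74=12324, 75–89=9740
— Period 2 —
Births: 13738 × 0.491 = 6745
15–29: 9918 × 0.954 = 9462
30–44: 13738 × 0.944 = 12969
45–59: 19069 × 0.955 = 18211
60–74: 4274 × 0.948 = 4052
75–89: 12324 × 0.974 = 12004
Net migration: 45–59 − 310 → 17901
Population now: 0–14=6745, 15–29=9462, 30–44=12969, 45–59=17901, 60–74=4052, 75–89=12004
— Period 3 —
Births: 9462 × 0.491 = 4646
15–29: 6745 × 0.954 = 6435
30–44: 9462 × 0.944 = 8932
45–59: 12969 × 0.955 = 12385
60–74: 17901 × 0.948 = 16970
75–89: 4052 × 0.974 = 3947
Net migration: 45–59 − 310 → 12075
Population now: 0–14=4646, 15–29=6435, 30–44=8932, 45–59=12075, 60–74=16970, 75–89=3947
— Period 4 —
Births: 6435 × 0.491 = 3160
15–29: 4646 × 0.954 = 4432
30–44: 6435 × 0.944 = 6075
45–59: 8932 × 0.955 = 8530
60–74: 12075 × 0.948 = 11447
75–89: 16970 × 0.974 = 16529
Net migration: 45–59 − 310 → 8220
Population now: 0–14=3160, 15–29=4432, 30–44=6075, 45–59=8220, 60–74=11447, 75–89=16529
Scenario A total after 4 periods: 49863
Scenario B projection —
— Period 1 —
Births: 20200 × 0.541 = 10928
15–29: 14400 × 0.954 = 13738
30–44: 20200 × 0.944 = 19069
45–59: 4800 × 0.955 = 4584
60–74: 13000 × 0.948 = 12324
75–89: 10000 × 0.974 = 9740
Net migration: 45–59 − 310 → 4274
Population now: 0–14=10928, 15–29=13738, 30–44=19069, 45–59=4274, 60–74=12324, 75–89=9740
— Period 2 —
Births: 13738 × 0.541 = 7432
15–29: 10928 × 0.954 = 10425
30–44: 13738 × 0.944 = 12969
45–59: 19069 × 0.955 = 18211
60–74: 4274 × 0.948 = 4052
75–89: 12324 × 0.974 = 12004
Net migration: 45–59 − 310 → 17901
Population now: 0–14=7432, 15–29=10425, 30–44=12969, 45–59=17901, 60–74=4052, 75–89=12004
— Period 3 —
Births: 10425 × 0.541 = 5640
15–29: 7432 × 0.954 = 7090
30–44: 10425 × 0.944 = 9841
45–59: 12969 × 0.955 = 12385
60–74: 17901 × 0.948 = 16970
75–89: 4052 × 0.974 = 3947
Net migration: 45–59 − 310 → 12075
Population now: 0–14=5640, 15–29=7090, 30–44=9841, 45–59=12075, 60–74=16970, 75–89=3947
— Period 4 —
Births: 7090 × 0.541 = 3836
15–29: 5640 × 0.954 = 5381
30–44: 7090 × 0.944 = 6693
45–59: 9841 × 0.955 = 9398
60–74: 12075 × 0.948 = 11447
75–89: 16970 × 0.974 = 16529
Net migration: 45–59 − 310 → 9088
Population now: 0–14=3836, 15–29=5381, 30–44=6693, 45–59=9088, 60–74=11447, 75–89=16529
Scenario B total after 4 periods: 52974
Difference B − A = 52974 − 49863 = 3111

3111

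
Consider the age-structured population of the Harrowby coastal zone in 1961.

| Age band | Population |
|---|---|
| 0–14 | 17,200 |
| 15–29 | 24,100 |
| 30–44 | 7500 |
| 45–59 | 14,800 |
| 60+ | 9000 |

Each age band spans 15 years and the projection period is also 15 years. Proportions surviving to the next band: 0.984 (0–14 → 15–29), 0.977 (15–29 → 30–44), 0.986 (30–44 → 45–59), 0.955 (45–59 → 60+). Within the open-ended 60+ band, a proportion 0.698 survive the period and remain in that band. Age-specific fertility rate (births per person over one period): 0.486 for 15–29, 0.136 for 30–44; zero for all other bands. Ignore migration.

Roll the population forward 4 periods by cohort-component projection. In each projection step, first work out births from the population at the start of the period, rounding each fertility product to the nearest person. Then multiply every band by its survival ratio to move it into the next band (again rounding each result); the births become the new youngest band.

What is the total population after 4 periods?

79820

Period 1:
Births: 24100 × 0.486 = 11713, 7500 × 0.136 = 1020 ⇒ total 12733
15–29: 17200 × 0.984 = 16925
30–44: 24100 × 0.977 = 23546
45–59: 7500 × 0.986 = 7395
60+: 14800 × 0.955 + 9000 × 0.698 = 14134 + 6282 = 20416
End of period: [12733, 16925, 23546, 7395, 20416]
Period 2:
Births: 16925 × 0.486 = 8226, 23546 × 0.136 = 3202 ⇒ total 11428
15–29: 12733 × 0.984 = 12529
30–44: 16925 × 0.977 = 16536
45–59: 23546 × 0.986 = 23216
60+: 7395 × 0.955 + 20416 × 0.698 = 7062 + 14250 = 21312
End of period: [11428, 12529, 16536, 23216, 21312]
Period 3:
Births: 12529 × 0.486 = 6089, 16536 × 0.136 = 2249 ⇒ total 8338
15–29: 11428 × 0.984 = 11245
30–44: 12529 × 0.977 = 12241
45–59: 16536 × 0.986 = 16304
60+: 23216 × 0.955 + 21312 × 0.698 = 22171 + 14876 = 37047
End of period: [8338, 11245, 12241, 16304, 37047]
Period 4:
Births: 11245 × 0.486 = 5465, 12241 × 0.136 = 1665 ⇒ total 7130
15–29: 8338 × 0.984 = 8205
30–44: 11245 × 0.977 = 10986
45–59: 12241 × 0.986 = 12070
60+: 16304 × 0.955 + 37047 × 0.698 = 15570 + 25859 = 41429
End of period: [7130, 8205, 10986, 12070, 41429]
Total after period 4: 7130 + 8205 + 10986 + 12070 + 41429 = 79820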